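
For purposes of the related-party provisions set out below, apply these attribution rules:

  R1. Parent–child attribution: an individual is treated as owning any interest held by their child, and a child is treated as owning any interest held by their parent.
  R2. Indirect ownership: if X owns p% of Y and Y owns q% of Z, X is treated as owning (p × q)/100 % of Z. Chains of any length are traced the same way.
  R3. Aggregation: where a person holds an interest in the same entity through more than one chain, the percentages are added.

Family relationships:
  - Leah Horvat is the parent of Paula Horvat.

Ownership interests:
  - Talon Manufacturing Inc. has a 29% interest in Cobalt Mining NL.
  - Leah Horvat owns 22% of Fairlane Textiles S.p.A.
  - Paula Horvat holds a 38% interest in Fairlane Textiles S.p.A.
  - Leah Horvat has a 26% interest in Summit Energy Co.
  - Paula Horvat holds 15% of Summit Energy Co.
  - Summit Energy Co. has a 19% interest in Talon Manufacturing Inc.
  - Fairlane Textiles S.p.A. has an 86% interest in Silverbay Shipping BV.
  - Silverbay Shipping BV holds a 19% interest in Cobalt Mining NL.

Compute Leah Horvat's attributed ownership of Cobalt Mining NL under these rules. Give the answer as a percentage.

By parent–child attribution (R1), Leah Horvat is treated as also owning Paula Horvat's interest in Summit Energy Co, giving 26% + 15% = 41%.
By parent–child attribution (R1), Leah Horvat is treated as also owning Paula Horvat's interest in Fairlane Textiles S.p.A, giving 22% + 38% = 60%.
Chain via Summit Energy Co. → Talon Manufacturing Inc. (R2): 41% × 19% × 29% = 2.2591% of Cobalt Mining NL.
Chain via Fairlane Textiles S.p.A. → Silverbay Shipping BV (R2): 60% × 86% × 19% = 9.804% of Cobalt Mining NL.
Aggregating (R3): 2.2591% + 9.804% = 12.0631%.

12.0631%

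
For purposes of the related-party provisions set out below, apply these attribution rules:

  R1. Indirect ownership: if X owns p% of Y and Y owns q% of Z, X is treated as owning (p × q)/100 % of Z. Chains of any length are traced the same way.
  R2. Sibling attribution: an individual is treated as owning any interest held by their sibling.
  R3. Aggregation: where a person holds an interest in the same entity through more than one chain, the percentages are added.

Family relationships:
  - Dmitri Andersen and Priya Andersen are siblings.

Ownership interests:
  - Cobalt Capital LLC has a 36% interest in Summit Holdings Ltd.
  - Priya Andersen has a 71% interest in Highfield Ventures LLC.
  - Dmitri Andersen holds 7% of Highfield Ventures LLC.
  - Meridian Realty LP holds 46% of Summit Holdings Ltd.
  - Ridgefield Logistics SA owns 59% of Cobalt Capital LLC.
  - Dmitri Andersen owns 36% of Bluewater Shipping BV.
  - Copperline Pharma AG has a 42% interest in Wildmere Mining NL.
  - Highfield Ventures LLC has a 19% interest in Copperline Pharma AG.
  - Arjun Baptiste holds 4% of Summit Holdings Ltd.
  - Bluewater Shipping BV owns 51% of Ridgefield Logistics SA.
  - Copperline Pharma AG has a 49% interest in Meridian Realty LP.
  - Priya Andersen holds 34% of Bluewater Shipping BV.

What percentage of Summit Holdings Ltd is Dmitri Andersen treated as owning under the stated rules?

10.923108%

By sibling attribution (R2), Dmitri Andersen is treated as also owning Priya Andersen's interest in Highfield Ventures LLC, giving 7% + 71% = 78%.
By sibling attribution (R2), Dmitri Andersen is treated as also owning Priya Andersen's interest in Bluewater Shipping BV, giving 36% + 34% = 70%.
Chain via Highfield Ventures LLC → Copperline Pharma AG → Meridian Realty LP (R1): 78% × 19% × 49% × 46% = 3.340428% of Summit Holdings Ltd.
Chain via Bluewater Shipping BV → Ridgefield Logistics SA → Cobalt Capital LLC (R1): 70% × 51% × 59% × 36% = 7.58268% of Summit Holdings Ltd.
Aggregating (R3): 3.340428% + 7.58268% = 10.923108%.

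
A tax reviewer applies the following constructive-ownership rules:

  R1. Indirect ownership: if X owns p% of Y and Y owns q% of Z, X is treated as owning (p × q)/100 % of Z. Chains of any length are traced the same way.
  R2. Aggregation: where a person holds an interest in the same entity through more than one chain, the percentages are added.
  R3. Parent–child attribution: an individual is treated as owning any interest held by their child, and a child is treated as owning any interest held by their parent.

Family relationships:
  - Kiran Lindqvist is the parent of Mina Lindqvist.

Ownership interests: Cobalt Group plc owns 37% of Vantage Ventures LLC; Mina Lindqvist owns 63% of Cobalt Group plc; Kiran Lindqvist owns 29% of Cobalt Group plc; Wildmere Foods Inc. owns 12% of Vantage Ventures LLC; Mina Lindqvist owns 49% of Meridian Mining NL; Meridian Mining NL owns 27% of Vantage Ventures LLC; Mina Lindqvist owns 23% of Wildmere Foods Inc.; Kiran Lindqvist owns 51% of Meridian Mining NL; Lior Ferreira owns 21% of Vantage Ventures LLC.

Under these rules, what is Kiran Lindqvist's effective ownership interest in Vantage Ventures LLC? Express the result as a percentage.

63.8%

By parent–child attribution (R3), Kiran Lindqvist is treated as also owning Mina Lindqvist's interest in Cobalt Group plc, giving 29% + 63% = 92%.
By parent–child attribution (R3), Kiran Lindqvist is treated as also owning Mina Lindqvist's interest in Meridian Mining NL, giving 51% + 49% = 100%.
By parent–child attribution (R3), Kiran Lindqvist is treated as owning Mina Lindqvist's 23% interest in Wildmere Foods Inc.
Chain via Cobalt Group plc (R1): 92% × 37% = 34.04% of Vantage Ventures LLC.
Chain via Meridian Mining NL (R1): 100% × 27% = 27% of Vantage Ventures LLC.
Chain via Wildmere Foods Inc. (R1): 23% × 12% = 2.76% of Vantage Ventures LLC.
Aggregating (R2): 34.04% + 27% + 2.76% = 63.8%.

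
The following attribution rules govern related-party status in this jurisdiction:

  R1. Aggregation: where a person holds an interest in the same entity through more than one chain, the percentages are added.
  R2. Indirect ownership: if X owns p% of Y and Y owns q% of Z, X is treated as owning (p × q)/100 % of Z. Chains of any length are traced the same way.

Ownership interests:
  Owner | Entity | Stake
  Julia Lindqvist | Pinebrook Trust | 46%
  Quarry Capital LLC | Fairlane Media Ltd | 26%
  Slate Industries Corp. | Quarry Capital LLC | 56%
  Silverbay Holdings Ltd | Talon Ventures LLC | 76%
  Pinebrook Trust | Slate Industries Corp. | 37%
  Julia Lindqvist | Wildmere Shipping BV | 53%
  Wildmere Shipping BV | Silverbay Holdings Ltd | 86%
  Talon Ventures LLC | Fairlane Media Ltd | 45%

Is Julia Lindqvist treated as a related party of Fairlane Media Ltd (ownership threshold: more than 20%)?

No

Chain via Pinebrook Trust → Slate Industries Corp. → Quarry Capital LLC (R2): 46% × 37% × 56% × 26% = 2.478112% of Fairlane Media Ltd.
Chain via Wildmere Shipping BV → Silverbay Holdings Ltd → Talon Ventures LLC (R2): 53% × 86% × 76% × 45% = 15.58836% of Fairlane Media Ltd.
Aggregating (R1): 2.478112% + 15.58836% = 18.066472%.
18.066472% does not exceed the 20% threshold, so Julia is not a related party to Fairlane Media Ltd.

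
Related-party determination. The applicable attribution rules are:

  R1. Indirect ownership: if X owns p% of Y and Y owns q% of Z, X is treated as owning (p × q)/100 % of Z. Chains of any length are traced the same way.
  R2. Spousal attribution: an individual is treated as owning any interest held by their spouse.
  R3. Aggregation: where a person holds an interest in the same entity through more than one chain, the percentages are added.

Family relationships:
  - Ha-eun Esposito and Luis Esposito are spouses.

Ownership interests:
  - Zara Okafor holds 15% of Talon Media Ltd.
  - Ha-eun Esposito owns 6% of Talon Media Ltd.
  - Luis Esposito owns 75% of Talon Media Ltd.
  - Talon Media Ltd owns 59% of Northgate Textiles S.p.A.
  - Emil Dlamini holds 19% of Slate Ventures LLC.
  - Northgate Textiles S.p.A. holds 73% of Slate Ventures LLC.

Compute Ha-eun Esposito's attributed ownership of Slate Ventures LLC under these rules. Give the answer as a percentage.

34.8867%

By spousal attribution (R2), Ha-eun Esposito is treated as also owning Luis Esposito's interest in Talon Media Ltd, giving 6% + 75% = 81%.
Chain via Talon Media Ltd → Northgate Textiles S.p.A. (R1): 81% × 59% × 73% = 34.8867% of Slate Ventures LLC.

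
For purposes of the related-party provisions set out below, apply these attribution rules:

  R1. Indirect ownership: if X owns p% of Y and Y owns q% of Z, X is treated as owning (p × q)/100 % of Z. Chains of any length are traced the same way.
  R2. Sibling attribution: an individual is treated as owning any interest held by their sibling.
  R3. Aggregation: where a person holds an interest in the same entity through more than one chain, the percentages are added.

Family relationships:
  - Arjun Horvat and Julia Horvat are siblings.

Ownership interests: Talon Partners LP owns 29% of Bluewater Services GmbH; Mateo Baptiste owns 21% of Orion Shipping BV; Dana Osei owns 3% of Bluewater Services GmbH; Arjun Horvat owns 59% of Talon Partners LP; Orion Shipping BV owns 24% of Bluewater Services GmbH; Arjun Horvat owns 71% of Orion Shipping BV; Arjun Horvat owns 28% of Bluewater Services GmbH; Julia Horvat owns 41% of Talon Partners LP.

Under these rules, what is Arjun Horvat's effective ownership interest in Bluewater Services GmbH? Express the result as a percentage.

By sibling attribution (R2), Arjun Horvat is treated as also owning Julia Horvat's interest in Talon Partners LP, giving 59% + 41% = 100%.
Chain via Talon Partners LP (R1): 100% × 29% = 29% of Bluewater Services GmbH.
Chain via Orion Shipping BV (R1): 71% × 24% = 17.04% of Bluewater Services GmbH.
Direct interest in Bluewater Services GmbH: 28%.
Aggregating (R3): 29% + 17.04% + 28% = 74.04%.

74.04%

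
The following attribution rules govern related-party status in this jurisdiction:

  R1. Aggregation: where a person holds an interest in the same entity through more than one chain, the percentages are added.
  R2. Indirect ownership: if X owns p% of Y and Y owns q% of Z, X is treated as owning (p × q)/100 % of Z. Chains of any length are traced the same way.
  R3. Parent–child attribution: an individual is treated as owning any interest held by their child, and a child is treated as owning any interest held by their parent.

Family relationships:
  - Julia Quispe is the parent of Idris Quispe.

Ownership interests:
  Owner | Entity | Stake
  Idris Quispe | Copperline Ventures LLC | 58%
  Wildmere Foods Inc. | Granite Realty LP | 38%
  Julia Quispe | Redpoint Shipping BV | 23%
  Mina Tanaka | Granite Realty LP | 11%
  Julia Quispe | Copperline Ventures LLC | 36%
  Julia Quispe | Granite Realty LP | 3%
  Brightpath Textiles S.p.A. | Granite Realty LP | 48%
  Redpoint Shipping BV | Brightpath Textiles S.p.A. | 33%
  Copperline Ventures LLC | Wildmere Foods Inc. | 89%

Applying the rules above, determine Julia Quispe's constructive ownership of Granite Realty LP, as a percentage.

38.434%

By parent–child attribution (R3), Julia Quispe is treated as also owning Idris Quispe's interest in Copperline Ventures LLC, giving 36% + 58% = 94%.
Chain via Redpoint Shipping BV → Brightpath Textiles S.p.A. (R2): 23% × 33% × 48% = 3.6432% of Granite Realty LP.
Chain via Copperline Ventures LLC → Wildmere Foods Inc. (R2): 94% × 89% × 38% = 31.7908% of Granite Realty LP.
Direct interest in Granite Realty LP: 3%.
Aggregating (R1): 3.6432% + 31.7908% + 3% = 38.434%.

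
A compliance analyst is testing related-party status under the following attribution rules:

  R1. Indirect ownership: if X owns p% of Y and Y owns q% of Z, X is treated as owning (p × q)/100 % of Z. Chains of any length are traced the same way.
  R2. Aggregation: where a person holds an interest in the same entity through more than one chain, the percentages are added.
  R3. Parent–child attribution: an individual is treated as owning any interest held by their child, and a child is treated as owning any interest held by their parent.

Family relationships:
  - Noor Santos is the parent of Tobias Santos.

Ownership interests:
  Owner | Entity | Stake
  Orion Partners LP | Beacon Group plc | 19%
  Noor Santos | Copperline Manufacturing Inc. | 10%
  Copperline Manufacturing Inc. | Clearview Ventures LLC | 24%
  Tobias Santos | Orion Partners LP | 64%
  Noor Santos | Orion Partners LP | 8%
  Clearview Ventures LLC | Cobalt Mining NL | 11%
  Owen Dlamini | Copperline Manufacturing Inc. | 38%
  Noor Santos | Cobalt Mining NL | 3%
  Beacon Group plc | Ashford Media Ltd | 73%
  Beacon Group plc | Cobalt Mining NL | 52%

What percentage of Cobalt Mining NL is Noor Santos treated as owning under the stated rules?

By parent–child attribution (R3), Noor Santos is treated as also owning Tobias Santos's interest in Orion Partners LP, giving 8% + 64% = 72%.
Chain via Copperline Manufacturing Inc. → Clearview Ventures LLC (R1): 10% × 24% × 11% = 0.264% of Cobalt Mining NL.
Chain via Orion Partners LP → Beacon Group plc (R1): 72% × 19% × 52% = 7.1136% of Cobalt Mining NL.
Direct interest in Cobalt Mining NL: 3%.
Aggregating (R2): 0.264% + 7.1136% + 3% = 10.3776%.

10.3776%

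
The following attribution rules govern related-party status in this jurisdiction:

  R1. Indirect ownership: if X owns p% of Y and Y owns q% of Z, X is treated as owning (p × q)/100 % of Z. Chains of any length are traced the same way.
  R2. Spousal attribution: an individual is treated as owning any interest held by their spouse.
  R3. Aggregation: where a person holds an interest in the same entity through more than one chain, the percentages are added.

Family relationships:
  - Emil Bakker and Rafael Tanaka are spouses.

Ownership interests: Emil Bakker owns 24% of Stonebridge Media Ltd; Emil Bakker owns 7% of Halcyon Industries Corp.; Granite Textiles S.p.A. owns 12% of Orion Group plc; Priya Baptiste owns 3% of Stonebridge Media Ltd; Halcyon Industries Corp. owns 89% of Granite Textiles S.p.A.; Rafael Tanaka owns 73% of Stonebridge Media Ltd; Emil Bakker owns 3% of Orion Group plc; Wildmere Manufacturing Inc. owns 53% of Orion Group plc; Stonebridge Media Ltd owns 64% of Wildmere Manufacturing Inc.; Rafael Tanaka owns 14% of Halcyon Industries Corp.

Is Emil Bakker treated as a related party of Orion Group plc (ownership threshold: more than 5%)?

Yes

By spousal attribution (R2), Emil Bakker is treated as also owning Rafael Tanaka's interest in Halcyon Industries Corp, giving 7% + 14% = 21%.
By spousal attribution (R2), Emil Bakker is treated as also owning Rafael Tanaka's interest in Stonebridge Media Ltd, giving 24% + 73% = 97%.
Chain via Halcyon Industries Corp. → Granite Textiles S.p.A. (R1): 21% × 89% × 12% = 2.2428% of Orion Group plc.
Chain via Stonebridge Media Ltd → Wildmere Manufacturing Inc. (R1): 97% × 64% × 53% = 32.9024% of Orion Group plc.
Direct interest in Orion Group plc: 3%.
Aggregating (R3): 2.2428% + 32.9024% + 3% = 38.1452%.
38.1452% exceeds the 5% threshold, so Emil is a related party to Orion Group plc.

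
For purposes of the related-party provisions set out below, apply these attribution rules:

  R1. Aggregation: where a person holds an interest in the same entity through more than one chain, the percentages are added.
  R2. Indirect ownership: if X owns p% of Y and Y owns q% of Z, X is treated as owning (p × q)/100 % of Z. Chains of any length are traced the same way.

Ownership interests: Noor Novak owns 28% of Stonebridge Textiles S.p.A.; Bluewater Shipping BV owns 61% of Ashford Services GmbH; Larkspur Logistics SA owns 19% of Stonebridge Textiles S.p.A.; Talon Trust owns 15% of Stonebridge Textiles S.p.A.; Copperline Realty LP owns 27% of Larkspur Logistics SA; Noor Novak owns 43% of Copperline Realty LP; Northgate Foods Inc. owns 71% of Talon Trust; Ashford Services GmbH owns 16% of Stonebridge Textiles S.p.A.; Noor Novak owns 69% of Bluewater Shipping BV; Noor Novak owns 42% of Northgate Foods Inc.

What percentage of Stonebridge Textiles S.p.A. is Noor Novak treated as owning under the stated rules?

Chain via Bluewater Shipping BV → Ashford Services GmbH (R2): 69% × 61% × 16% = 6.7344% of Stonebridge Textiles S.p.A.
Chain via Northgate Foods Inc. → Talon Trust (R2): 42% × 71% × 15% = 4.473% of Stonebridge Textiles S.p.A.
Chain via Copperline Realty LP → Larkspur Logistics SA (R2): 43% × 27% × 19% = 2.2059% of Stonebridge Textiles S.p.A.
Direct interest in Stonebridge Textiles S.p.A: 28%.
Aggregating (R1): 6.7344% + 4.473% + 2.2059% + 28% = 41.4133%.

41.4133%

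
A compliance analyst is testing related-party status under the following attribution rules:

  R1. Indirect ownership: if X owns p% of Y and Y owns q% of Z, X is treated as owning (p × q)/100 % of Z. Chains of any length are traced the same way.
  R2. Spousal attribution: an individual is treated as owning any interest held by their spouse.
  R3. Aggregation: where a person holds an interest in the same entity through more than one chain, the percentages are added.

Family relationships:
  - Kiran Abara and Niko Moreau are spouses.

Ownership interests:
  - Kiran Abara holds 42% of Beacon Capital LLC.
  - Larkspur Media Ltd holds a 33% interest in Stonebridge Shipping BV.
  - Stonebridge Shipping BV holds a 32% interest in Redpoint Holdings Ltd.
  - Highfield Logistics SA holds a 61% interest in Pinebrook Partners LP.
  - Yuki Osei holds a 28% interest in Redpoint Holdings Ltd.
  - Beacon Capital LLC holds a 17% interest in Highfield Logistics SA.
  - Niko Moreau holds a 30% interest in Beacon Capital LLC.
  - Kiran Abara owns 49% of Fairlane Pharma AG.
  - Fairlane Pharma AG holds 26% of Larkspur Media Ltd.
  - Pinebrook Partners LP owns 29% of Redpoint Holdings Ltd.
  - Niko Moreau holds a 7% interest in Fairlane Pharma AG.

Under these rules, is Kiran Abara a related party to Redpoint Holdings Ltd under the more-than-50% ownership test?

No

By spousal attribution (R2), Kiran Abara is treated as also owning Niko Moreau's interest in Fairlane Pharma AG, giving 49% + 7% = 56%.
By spousal attribution (R2), Kiran Abara is treated as also owning Niko Moreau's interest in Beacon Capital LLC, giving 42% + 30% = 72%.
Chain via Fairlane Pharma AG → Larkspur Media Ltd → Stonebridge Shipping BV (R1): 56% × 26% × 33% × 32% = 1.537536% of Redpoint Holdings Ltd.
Chain via Beacon Capital LLC → Highfield Logistics SA → Pinebrook Partners LP (R1): 72% × 17% × 61% × 29% = 2.165256% of Redpoint Holdings Ltd.
Aggregating (R3): 1.537536% + 2.165256% = 3.702792%.
3.702792% does not exceed the 50% threshold, so Kiran is not a related party to Redpoint Holdings Ltd.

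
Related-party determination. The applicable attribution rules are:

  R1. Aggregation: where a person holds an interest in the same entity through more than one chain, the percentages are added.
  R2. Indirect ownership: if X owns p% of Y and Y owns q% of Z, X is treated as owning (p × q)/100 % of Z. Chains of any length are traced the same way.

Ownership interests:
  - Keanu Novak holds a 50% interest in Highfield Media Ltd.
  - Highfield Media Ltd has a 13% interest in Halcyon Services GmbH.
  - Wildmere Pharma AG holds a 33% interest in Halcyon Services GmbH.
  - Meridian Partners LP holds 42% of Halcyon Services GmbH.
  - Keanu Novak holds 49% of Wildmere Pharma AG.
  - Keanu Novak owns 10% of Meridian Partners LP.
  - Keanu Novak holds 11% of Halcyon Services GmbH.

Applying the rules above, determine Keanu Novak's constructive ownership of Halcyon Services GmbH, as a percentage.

Chain via Highfield Media Ltd (R2): 50% × 13% = 6.5% of Halcyon Services GmbH.
Chain via Meridian Partners LP (R2): 10% × 42% = 4.2% of Halcyon Services GmbH.
Chain via Wildmere Pharma AG (R2): 49% × 33% = 16.17% of Halcyon Services GmbH.
Direct interest in Halcyon Services GmbH: 11%.
Aggregating (R1): 6.5% + 4.2% + 16.17% + 11% = 37.87%.

37.87%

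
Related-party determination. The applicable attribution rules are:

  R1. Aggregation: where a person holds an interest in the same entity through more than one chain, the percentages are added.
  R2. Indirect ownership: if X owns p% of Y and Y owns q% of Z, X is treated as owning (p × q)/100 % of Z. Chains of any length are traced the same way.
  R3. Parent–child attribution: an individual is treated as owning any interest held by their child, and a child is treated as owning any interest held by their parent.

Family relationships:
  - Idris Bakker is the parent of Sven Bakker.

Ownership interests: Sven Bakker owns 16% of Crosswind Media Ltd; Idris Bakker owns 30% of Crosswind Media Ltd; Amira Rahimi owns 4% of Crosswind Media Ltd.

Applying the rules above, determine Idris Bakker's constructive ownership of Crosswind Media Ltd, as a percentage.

By parent–child attribution (R3), Idris Bakker is treated as also owning Sven Bakker's interest in Crosswind Media Ltd, giving 30% + 16% = 46%.
Direct interest in Crosswind Media Ltd: 46%.

46%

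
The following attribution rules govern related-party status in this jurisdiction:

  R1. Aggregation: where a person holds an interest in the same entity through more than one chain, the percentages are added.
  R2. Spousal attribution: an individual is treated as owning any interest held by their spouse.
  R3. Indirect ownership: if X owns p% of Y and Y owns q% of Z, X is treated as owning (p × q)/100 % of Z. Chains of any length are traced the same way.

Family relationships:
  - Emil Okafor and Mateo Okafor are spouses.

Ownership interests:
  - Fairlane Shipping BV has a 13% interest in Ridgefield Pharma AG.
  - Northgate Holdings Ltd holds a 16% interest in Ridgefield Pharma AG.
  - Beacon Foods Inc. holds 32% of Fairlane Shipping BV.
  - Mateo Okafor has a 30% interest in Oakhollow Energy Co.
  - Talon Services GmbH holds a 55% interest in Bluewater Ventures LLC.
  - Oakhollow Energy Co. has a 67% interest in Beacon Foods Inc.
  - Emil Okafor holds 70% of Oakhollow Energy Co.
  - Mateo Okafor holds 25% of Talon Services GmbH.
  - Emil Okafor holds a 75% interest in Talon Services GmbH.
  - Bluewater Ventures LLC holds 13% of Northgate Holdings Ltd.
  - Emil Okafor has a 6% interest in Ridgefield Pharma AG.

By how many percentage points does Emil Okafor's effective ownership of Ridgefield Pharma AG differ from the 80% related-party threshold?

By spousal attribution (R2), Emil Okafor is treated as also owning Mateo Okafor's interest in Oakhollow Energy Co, giving 70% + 30% = 100%.
By spousal attribution (R2), Emil Okafor is treated as also owning Mateo Okafor's interest in Talon Services GmbH, giving 75% + 25% = 100%.
Chain via Oakhollow Energy Co. → Beacon Foods Inc. → Fairlane Shipping BV (R3): 100% × 67% × 32% × 13% = 2.7872% of Ridgefield Pharma AG.
Chain via Talon Services GmbH → Bluewater Ventures LLC → Northgate Holdings Ltd (R3): 100% × 55% × 13% × 16% = 1.144% of Ridgefield Pharma AG.
Direct interest in Ridgefield Pharma AG: 6%.
Aggregating (R1): 2.7872% + 1.144% + 6% = 9.9312%.
9.9312% falls short of the 80% threshold by 70.0688 percentage points.

70.0688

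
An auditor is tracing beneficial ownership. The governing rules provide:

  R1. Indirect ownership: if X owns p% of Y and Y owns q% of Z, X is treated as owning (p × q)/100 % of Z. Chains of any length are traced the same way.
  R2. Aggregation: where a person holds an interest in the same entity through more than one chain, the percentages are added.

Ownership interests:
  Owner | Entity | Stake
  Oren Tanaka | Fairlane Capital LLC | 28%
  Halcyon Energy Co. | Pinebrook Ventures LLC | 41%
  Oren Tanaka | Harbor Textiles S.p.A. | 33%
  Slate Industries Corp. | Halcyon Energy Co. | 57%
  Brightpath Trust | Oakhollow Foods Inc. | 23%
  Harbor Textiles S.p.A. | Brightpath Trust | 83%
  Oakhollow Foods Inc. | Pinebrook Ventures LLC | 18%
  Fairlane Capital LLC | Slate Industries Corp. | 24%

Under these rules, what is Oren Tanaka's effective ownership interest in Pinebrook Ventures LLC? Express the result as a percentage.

2.70441%

Chain via Harbor Textiles S.p.A. → Brightpath Trust → Oakhollow Foods Inc. (R1): 33% × 83% × 23% × 18% = 1.133946% of Pinebrook Ventures LLC.
Chain via Fairlane Capital LLC → Slate Industries Corp. → Halcyon Energy Co. (R1): 28% × 24% × 57% × 41% = 1.570464% of Pinebrook Ventures LLC.
Aggregating (R2): 1.133946% + 1.570464% = 2.70441%.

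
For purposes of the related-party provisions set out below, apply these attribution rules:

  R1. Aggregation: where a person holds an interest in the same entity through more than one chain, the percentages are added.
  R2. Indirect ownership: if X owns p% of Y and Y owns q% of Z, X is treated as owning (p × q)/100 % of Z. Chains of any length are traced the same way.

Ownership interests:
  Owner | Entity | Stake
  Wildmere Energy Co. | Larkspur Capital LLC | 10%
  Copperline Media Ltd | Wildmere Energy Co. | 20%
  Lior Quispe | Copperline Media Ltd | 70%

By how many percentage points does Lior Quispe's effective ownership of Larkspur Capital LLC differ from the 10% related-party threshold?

8.6

Chain via Copperline Media Ltd → Wildmere Energy Co. (R2): 70% × 20% × 10% = 1.4% of Larkspur Capital LLC.
1.4% falls short of the 10% threshold by 8.6 percentage points.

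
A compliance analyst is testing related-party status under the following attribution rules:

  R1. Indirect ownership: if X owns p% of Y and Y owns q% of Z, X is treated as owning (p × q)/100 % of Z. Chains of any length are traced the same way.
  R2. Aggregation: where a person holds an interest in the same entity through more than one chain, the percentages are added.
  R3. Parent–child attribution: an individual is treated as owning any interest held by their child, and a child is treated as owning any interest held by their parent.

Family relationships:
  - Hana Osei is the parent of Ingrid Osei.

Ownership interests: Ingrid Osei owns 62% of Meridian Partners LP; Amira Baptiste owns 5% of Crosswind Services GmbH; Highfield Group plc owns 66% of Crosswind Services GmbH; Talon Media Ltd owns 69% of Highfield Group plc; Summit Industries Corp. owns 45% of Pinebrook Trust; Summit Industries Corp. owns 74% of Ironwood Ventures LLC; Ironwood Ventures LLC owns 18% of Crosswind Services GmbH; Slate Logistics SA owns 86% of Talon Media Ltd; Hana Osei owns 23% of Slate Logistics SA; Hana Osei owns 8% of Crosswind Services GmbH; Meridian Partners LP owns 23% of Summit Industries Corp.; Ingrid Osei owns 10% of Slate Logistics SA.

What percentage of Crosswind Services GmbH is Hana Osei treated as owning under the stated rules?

By parent–child attribution (R3), Hana Osei is treated as also owning Ingrid Osei's interest in Slate Logistics SA, giving 23% + 10% = 33%.
By parent–child attribution (R3), Hana Osei is treated as owning Ingrid Osei's 62% interest in Meridian Partners LP.
Chain via Slate Logistics SA → Talon Media Ltd → Highfield Group plc (R1): 33% × 86% × 69% × 66% = 12.924252% of Crosswind Services GmbH.
Direct interest in Crosswind Services GmbH: 8%.
Chain via Meridian Partners LP → Summit Industries Corp. → Ironwood Ventures LLC (R1): 62% × 23% × 74% × 18% = 1.899432% of Crosswind Services GmbH.
Aggregating (R2): 12.924252% + 8% + 1.899432% = 22.823684%.

22.823684%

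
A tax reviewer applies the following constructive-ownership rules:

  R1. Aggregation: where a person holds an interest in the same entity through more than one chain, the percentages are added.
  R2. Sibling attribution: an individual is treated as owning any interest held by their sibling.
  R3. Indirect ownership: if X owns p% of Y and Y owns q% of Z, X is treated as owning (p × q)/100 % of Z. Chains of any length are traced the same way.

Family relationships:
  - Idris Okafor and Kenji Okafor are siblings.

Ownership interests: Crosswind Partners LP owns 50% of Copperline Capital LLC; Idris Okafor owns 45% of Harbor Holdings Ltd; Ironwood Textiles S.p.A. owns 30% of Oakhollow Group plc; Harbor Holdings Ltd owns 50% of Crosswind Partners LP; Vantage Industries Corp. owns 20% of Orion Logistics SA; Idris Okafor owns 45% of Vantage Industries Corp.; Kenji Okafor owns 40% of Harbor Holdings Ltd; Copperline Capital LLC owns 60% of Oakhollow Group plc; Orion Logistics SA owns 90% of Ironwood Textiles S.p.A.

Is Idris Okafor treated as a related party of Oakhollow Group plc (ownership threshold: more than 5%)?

Yes

By sibling attribution (R2), Idris Okafor is treated as also owning Kenji Okafor's interest in Harbor Holdings Ltd, giving 45% + 40% = 85%.
Chain via Vantage Industries Corp. → Orion Logistics SA → Ironwood Textiles S.p.A. (R3): 45% × 20% × 90% × 30% = 2.43% of Oakhollow Group plc.
Chain via Harbor Holdings Ltd → Crosswind Partners LP → Copperline Capital LLC (R3): 85% × 50% × 50% × 60% = 12.75% of Oakhollow Group plc.
Aggregating (R1): 2.43% + 12.75% = 15.18%.
15.18% exceeds the 5% threshold, so Idris is a related party to Oakhollow Group plc.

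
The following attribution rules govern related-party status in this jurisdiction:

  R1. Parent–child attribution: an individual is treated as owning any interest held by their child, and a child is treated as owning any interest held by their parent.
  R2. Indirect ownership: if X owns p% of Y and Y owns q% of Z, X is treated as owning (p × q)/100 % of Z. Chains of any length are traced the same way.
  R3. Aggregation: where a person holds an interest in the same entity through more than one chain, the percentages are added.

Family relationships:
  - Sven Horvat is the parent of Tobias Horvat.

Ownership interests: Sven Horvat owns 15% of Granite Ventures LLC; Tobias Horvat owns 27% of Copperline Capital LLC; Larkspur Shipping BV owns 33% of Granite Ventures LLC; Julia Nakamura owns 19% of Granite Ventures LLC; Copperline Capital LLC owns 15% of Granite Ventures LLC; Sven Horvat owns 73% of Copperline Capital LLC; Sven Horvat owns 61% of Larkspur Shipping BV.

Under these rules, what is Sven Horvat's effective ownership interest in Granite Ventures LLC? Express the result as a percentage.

50.13%

By parent–child attribution (R1), Sven Horvat is treated as also owning Tobias Horvat's interest in Copperline Capital LLC, giving 73% + 27% = 100%.
Chain via Copperline Capital LLC (R2): 100% × 15% = 15% of Granite Ventures LLC.
Chain via Larkspur Shipping BV (R2): 61% × 33% = 20.13% of Granite Ventures LLC.
Direct interest in Granite Ventures LLC: 15%.
Aggregating (R3): 15% + 20.13% + 15% = 50.13%.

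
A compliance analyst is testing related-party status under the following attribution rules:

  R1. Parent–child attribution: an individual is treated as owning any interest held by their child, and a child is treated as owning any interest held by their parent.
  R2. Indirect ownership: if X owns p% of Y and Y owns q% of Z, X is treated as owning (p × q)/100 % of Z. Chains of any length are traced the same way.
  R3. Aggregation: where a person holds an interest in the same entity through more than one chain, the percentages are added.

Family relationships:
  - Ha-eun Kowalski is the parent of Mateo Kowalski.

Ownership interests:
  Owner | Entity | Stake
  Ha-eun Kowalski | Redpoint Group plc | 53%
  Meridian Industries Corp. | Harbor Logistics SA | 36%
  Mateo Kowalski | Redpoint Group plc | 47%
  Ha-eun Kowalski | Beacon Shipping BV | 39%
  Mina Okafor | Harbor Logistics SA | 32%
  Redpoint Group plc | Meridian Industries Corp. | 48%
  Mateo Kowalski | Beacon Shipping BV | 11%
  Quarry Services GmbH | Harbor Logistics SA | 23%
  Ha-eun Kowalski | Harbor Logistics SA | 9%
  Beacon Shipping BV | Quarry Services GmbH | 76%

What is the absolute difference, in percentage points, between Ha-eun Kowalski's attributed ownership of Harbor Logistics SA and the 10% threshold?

By parent–child attribution (R1), Ha-eun Kowalski is treated as also owning Mateo Kowalski's interest in Redpoint Group plc, giving 53% + 47% = 100%.
By parent–child attribution (R1), Ha-eun Kowalski is treated as also owning Mateo Kowalski's interest in Beacon Shipping BV, giving 39% + 11% = 50%.
Chain via Redpoint Group plc → Meridian Industries Corp. (R2): 100% × 48% × 36% = 17.28% of Harbor Logistics SA.
Chain via Beacon Shipping BV → Quarry Services GmbH (R2): 50% × 76% × 23% = 8.74% of Harbor Logistics SA.
Direct interest in Harbor Logistics SA: 9%.
Aggregating (R3): 17.28% + 8.74% + 9% = 35.02%.
35.02% exceeds the 10% threshold by 25.02 percentage points.

25.02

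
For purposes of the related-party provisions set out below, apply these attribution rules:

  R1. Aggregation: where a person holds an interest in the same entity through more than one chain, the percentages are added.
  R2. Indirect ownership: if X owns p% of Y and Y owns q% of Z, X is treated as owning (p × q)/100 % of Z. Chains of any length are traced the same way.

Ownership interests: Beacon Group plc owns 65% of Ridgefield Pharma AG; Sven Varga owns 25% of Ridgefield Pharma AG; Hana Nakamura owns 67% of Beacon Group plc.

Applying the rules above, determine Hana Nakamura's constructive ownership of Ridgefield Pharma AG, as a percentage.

Chain via Beacon Group plc (R2): 67% × 65% = 43.55% of Ridgefield Pharma AG.

43.55%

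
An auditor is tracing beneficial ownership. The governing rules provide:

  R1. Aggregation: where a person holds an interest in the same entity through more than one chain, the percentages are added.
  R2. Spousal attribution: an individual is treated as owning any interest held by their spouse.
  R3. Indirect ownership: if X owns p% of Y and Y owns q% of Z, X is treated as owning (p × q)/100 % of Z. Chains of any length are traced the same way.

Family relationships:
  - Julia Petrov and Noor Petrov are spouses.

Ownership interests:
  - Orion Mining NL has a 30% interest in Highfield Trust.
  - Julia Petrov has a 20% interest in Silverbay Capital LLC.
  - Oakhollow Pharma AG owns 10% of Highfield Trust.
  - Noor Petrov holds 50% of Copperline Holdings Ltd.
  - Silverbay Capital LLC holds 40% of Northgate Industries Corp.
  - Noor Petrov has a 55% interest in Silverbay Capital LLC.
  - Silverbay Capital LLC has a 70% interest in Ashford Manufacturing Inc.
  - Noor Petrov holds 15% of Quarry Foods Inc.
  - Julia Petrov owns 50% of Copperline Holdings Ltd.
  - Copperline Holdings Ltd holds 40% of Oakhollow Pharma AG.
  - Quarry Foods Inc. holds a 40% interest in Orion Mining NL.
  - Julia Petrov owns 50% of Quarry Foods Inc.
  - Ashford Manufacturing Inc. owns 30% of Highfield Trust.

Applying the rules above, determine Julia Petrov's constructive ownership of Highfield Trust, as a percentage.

27.55%

By spousal attribution (R2), Julia Petrov is treated as also owning Noor Petrov's interest in Quarry Foods Inc, giving 50% + 15% = 65%.
By spousal attribution (R2), Julia Petrov is treated as also owning Noor Petrov's interest in Copperline Holdings Ltd, giving 50% + 50% = 100%.
By spousal attribution (R2), Julia Petrov is treated as also owning Noor Petrov's interest in Silverbay Capital LLC, giving 20% + 55% = 75%.
Chain via Quarry Foods Inc. → Orion Mining NL (R3): 65% × 40% × 30% = 7.8% of Highfield Trust.
Chain via Copperline Holdings Ltd → Oakhollow Pharma AG (R3): 100% × 40% × 10% = 4% of Highfield Trust.
Chain via Silverbay Capital LLC → Ashford Manufacturing Inc. (R3): 75% × 70% × 30% = 15.75% of Highfield Trust.
Aggregating (R1): 7.8% + 4% + 15.75% = 27.55%.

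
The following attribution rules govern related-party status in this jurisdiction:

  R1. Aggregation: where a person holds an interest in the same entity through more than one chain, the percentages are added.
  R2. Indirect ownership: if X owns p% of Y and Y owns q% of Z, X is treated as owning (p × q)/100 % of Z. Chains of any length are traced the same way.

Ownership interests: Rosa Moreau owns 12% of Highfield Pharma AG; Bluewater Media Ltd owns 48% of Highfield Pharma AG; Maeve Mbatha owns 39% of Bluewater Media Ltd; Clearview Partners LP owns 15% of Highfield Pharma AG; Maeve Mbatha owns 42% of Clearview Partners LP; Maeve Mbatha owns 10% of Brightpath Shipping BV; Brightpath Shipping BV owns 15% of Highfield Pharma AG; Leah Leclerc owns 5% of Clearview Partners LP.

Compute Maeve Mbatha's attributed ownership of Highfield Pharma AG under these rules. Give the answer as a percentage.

26.52%

Chain via Bluewater Media Ltd (R2): 39% × 48% = 18.72% of Highfield Pharma AG.
Chain via Brightpath Shipping BV (R2): 10% × 15% = 1.5% of Highfield Pharma AG.
Chain via Clearview Partners LP (R2): 42% × 15% = 6.3% of Highfield Pharma AG.
Aggregating (R1): 18.72% + 1.5% + 6.3% = 26.52%.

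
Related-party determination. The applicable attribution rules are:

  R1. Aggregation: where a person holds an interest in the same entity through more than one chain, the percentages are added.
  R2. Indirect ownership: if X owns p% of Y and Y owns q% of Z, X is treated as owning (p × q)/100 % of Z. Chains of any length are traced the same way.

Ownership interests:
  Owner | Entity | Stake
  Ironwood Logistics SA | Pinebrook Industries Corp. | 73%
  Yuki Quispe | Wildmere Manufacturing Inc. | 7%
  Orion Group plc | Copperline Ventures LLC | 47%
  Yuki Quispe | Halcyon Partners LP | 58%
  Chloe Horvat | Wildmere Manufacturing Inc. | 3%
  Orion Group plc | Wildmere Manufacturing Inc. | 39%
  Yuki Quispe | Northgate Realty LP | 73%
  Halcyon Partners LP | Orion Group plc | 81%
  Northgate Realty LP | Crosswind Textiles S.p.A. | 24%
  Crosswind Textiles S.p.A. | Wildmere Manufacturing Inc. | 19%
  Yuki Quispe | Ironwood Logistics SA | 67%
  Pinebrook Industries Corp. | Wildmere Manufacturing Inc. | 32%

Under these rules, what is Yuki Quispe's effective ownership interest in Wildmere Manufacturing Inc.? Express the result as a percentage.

44.3022%

Chain via Ironwood Logistics SA → Pinebrook Industries Corp. (R2): 67% × 73% × 32% = 15.6512% of Wildmere Manufacturing Inc.
Chain via Northgate Realty LP → Crosswind Textiles S.p.A. (R2): 73% × 24% × 19% = 3.3288% of Wildmere Manufacturing Inc.
Chain via Halcyon Partners LP → Orion Group plc (R2): 58% × 81% × 39% = 18.3222% of Wildmere Manufacturing Inc.
Direct interest in Wildmere Manufacturing Inc: 7%.
Aggregating (R1): 15.6512% + 3.3288% + 18.3222% + 7% = 44.3022%.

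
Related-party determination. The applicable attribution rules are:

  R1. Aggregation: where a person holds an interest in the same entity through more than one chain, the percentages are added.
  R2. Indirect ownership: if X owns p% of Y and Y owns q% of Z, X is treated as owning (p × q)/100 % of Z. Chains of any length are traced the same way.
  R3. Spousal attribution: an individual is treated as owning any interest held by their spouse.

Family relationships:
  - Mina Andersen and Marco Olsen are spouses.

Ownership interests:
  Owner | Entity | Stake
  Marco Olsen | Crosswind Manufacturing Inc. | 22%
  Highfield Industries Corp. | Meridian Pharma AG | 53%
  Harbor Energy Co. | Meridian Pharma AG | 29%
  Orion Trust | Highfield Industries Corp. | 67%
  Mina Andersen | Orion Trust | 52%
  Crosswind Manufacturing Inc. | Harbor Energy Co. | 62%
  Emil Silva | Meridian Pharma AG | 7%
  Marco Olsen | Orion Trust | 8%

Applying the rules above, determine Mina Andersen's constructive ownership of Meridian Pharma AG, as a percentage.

By spousal attribution (R3), Mina Andersen is treated as also owning Marco Olsen's interest in Orion Trust, giving 52% + 8% = 60%.
By spousal attribution (R3), Mina Andersen is treated as owning Marco Olsen's 22% interest in Crosswind Manufacturing Inc.
Chain via Orion Trust → Highfield Industries Corp. (R2): 60% × 67% × 53% = 21.306% of Meridian Pharma AG.
Chain via Crosswind Manufacturing Inc. → Harbor Energy Co. (R2): 22% × 62% × 29% = 3.9556% of Meridian Pharma AG.
Aggregating (R1): 21.306% + 3.9556% = 25.2616%.

25.2616%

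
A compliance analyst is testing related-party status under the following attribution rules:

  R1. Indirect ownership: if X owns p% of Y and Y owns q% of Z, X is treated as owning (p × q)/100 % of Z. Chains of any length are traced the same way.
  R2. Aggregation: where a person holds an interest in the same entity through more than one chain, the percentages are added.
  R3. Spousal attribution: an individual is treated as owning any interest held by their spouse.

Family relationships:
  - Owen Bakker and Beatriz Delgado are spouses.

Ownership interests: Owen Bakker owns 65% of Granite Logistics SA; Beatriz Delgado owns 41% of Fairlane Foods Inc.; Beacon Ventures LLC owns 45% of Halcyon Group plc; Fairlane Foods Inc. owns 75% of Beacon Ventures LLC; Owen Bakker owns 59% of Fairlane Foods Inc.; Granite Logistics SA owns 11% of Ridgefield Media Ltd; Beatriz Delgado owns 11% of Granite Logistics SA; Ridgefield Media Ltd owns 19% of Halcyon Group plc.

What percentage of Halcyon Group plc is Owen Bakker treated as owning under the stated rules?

By spousal attribution (R3), Owen Bakker is treated as also owning Beatriz Delgado's interest in Fairlane Foods Inc, giving 59% + 41% = 100%.
By spousal attribution (R3), Owen Bakker is treated as also owning Beatriz Delgado's interest in Granite Logistics SA, giving 65% + 11% = 76%.
Chain via Fairlane Foods Inc. → Beacon Ventures LLC (R1): 100% × 75% × 45% = 33.75% of Halcyon Group plc.
Chain via Granite Logistics SA → Ridgefield Media Ltd (R1): 76% × 11% × 19% = 1.5884% of Halcyon Group plc.
Aggregating (R2): 33.75% + 1.5884% = 35.3384%.

35.3384%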